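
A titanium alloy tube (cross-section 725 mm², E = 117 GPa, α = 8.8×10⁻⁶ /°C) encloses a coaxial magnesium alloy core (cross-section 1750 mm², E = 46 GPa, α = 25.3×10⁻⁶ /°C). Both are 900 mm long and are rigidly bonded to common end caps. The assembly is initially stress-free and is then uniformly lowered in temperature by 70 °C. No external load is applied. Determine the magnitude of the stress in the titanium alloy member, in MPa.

Equilibrium of a rigid end plate with no external load gives equal and opposite internal forces ±P in the two members. Since α_{magnesium alloy} > α_{titanium alloy}, cooling drives the magnesium alloy into tension and the titanium alloy into compression.
Setting the final lengths equal and cancelling L: (α₁ − α₂)ΔT = P/(A₁E₁) + P/(A₂E₂).
|α₁ − α₂|·ΔT = 16.5×10⁻⁶ × 70 = 0.001155.
1/(A₁E₁) + 1/(A₂E₂) = 1/(725×117×10³) + 1/(1750×46×10³) = 2.421×10⁻⁸ N⁻¹.
So P = 0.001155 / 2.421×10⁻⁸ = 47.7 kN.
σ_{titanium alloy} = P/A₁ = 47700/725 = 65.8 MPa, compressive.

σ ≈ 65.8 MPa (compressive)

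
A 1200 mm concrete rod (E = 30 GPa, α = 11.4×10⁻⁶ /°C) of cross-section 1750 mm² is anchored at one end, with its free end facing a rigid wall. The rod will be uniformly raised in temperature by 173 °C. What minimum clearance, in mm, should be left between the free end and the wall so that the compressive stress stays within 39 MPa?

g ≈ 0.807 mm

With no wall the rod would lengthen by αΔT L = 11.4×10⁻⁶ × 173 × 1200 = 2.367 mm.
A stress of 39 MPa corresponds to the wall pushing the rod back by σL/E = 39×1200/(30×10³) = 1.56 mm.
So the gap has to take up the difference, g_min = δ_free − σL/E = 2.367 − 1.56 = 0.8066 mm.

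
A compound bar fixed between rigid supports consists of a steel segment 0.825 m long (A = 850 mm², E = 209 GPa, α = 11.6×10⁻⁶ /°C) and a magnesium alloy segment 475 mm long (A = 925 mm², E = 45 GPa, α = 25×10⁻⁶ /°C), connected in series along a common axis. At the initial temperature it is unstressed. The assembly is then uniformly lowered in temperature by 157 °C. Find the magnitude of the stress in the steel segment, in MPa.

σ ≈ 247 MPa (tensile)

With the walls removed the bar would change length by δ_free = Σ αᵢΔT Lᵢ = 11.6×10⁻⁶×157×825 + 25×10⁻⁶×157×475 = 3.367 mm.
The rigid supports impose zero overall length change; the single axial force P common to all segments must satisfy P Σ Lᵢ/(AᵢEᵢ) = δ_free.
Σ Lᵢ/(AᵢEᵢ) = 825/(850×209×10³) + 475/(925×45×10³) = 1.606×10⁻⁵ mm/N.
Hence P = δ_free / Σ(L/AE) = 3.367/1.606×10⁻⁵ = 209.7 kN (tensile).
σ_{steel} = P / A = 209700 / 850 = 246.7 MPa.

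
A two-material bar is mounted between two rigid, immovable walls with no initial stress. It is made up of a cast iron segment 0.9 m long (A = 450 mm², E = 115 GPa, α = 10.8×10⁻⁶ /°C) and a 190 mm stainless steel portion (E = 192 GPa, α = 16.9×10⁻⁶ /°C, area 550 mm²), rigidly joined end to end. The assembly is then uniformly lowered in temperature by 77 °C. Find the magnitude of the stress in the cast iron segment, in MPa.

σ ≈ 115 MPa (tensile)

With the walls removed the bar would change length by δ_free = Σ αᵢΔT Lᵢ = 10.8×10⁻⁶×77×900 + 16.9×10⁻⁶×77×190 = 0.9957 mm.
The rigid supports impose zero overall length change; the single axial force P common to all segments must satisfy P Σ Lᵢ/(AᵢEᵢ) = δ_free.
The series flexibility is Σ Lᵢ/(AᵢEᵢ) = 900/(450×115×10³) + 190/(550×192×10³) = 1.919×10⁻⁵ mm/N.
P = 0.9957 / 1.919×10⁻⁵ = 51880 N = 51.88 kN, tensile.
σ_{cast iron} = P / A = 51880 / 450 = 115.3 MPa.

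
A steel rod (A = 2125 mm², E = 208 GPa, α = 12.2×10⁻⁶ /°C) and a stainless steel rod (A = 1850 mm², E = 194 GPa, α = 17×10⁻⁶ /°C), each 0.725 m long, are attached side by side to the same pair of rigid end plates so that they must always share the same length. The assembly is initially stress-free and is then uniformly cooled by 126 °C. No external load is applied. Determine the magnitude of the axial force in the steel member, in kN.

P ≈ 120 kN (compressive in the steel)

Equilibrium of a rigid end plate with no external load gives equal and opposite internal forces ±P in the two members. Since α_{stainless steel} > α_{steel}, cooling drives the stainless steel into tension and the steel into compression.
Equating the net (thermal + elastic) strains gives |α₁ − α₂|·ΔT = P·[1/(A₁E₁) + 1/(A₂E₂)].
|α₁ − α₂|·ΔT = 4.8×10⁻⁶ × 126 = 0.0006048.
1/(A₁E₁) + 1/(A₂E₂) = 1/(2125×208×10³) + 1/(1850×194×10³) = 5.049×10⁻⁹ N⁻¹.
P = 0.0006048 / 5.049×10⁻⁹ = 119800 N = 119.8 kN.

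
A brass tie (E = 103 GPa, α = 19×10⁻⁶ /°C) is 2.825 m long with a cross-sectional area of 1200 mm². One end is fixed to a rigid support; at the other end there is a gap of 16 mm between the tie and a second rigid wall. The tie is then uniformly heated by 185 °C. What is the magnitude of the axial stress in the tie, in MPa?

σ ≈ 0 MPa

Free thermal elongation = αΔT L = 19×10⁻⁶ × 185 × 2825 = 9.93 mm.
This is smaller than the 16 mm clearance, so the tie expands freely without reaching the stop — the stress is zero.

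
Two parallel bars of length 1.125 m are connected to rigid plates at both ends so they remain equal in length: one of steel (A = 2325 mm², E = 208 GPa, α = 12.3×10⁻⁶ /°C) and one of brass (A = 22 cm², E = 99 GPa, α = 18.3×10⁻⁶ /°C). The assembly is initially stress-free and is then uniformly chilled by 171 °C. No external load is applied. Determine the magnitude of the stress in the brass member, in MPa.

σ ≈ 70 MPa (tensile)

Equilibrium of a rigid end plate with no external load gives equal and opposite internal forces ±P in the two members. Since α_{brass} > α_{steel}, cooling drives the brass into tension and the steel into compression.
Setting the final lengths equal and cancelling L: (α₁ − α₂)ΔT = P/(A₁E₁) + P/(A₂E₂).
|α₁ − α₂|·ΔT = 6×10⁻⁶ × 171 = 0.001026.
1/(A₁E₁) + 1/(A₂E₂) = 1/(2325×208×10³) + 1/(2200×99×10³) = 6.659×10⁻⁹ N⁻¹.
P = 0.001026 / 6.659×10⁻⁹ = 154100 N = 154.1 kN.
σ_{brass} = P/A₂ = 154100/2200 = 70.03 MPa, tensile.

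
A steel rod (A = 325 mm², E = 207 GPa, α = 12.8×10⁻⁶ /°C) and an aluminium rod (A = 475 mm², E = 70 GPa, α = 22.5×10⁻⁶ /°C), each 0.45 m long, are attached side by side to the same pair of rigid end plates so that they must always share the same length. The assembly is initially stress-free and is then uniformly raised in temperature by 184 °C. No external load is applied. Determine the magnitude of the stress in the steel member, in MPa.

Equilibrium of a rigid end plate with no external load gives equal and opposite internal forces ±P in the two members. Since α_{aluminium} > α_{steel}, heating drives the aluminium into compression and the steel into tension.
Equating the net (thermal + elastic) strains gives |α₁ − α₂|·ΔT = P·[1/(A₁E₁) + 1/(A₂E₂)].
|α₁ − α₂|·ΔT = 9.7×10⁻⁶ × 184 = 0.001785.
1/(A₁E₁) + 1/(A₂E₂) = 1/(325×207×10³) + 1/(475×70×10³) = 4.494×10⁻⁸ N⁻¹.
So P = 0.001785 / 4.494×10⁻⁸ = 39.72 kN.
σ_{steel} = P/A₁ = 39720/325 = 122.2 MPa, tensile.

σ ≈ 122 MPa (tensile)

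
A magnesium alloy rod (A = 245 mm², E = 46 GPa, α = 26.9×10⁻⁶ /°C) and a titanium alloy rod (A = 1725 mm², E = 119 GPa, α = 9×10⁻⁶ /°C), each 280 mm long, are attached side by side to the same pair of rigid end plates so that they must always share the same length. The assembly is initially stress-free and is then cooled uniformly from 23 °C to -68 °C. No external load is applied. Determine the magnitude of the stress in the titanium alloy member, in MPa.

Both members must finish at the same length. With the larger α, the magnesium alloy tends to over-contract; the plates restrain it, putting the magnesium alloy in tension and the titanium alloy in compression. With no external load the two internal forces are equal and opposite, magnitude P.
Setting the final lengths equal and cancelling L: (α₁ − α₂)ΔT = P/(A₁E₁) + P/(A₂E₂).
|α₁ − α₂|·ΔT = 17.9×10⁻⁶ × 91 = 0.001629.
1/(A₁E₁) + 1/(A₂E₂) = 1/(245×46×10³) + 1/(1725×119×10³) = 9.36×10⁻⁸ N⁻¹.
So P = 0.001629 / 9.36×10⁻⁸ = 17.4 kN.
σ_{titanium alloy} = P/A₂ = 17400/1725 = 10.09 MPa, compressive.

σ ≈ 10.1 MPa (compressive)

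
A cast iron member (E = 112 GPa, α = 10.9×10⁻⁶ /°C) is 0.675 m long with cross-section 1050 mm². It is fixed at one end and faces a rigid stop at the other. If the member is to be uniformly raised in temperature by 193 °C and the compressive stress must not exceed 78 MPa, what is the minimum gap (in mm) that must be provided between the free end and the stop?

g ≈ 0.95 mm

With no wall the member would lengthen by αΔT L = 10.9×10⁻⁶ × 193 × 675 = 1.42 mm.
A stress of 78 MPa corresponds to the wall pushing the member back by σL/E = 78×675/(112×10³) = 0.4701 mm.
The gap must absorb the remainder: g_min = 1.42 − 0.4701 = 0.9499 mm.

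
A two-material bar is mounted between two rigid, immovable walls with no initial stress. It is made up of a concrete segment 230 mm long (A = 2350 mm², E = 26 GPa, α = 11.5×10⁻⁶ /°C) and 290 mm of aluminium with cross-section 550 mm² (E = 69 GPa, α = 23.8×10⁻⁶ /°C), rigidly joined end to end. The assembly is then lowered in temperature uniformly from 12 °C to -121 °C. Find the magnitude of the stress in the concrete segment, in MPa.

σ ≈ 47.4 MPa (tensile)

Free thermal contraction of the whole bar: Σ αᵢΔT Lᵢ = 11.5×10⁻⁶×133×230 + 23.8×10⁻⁶×133×290 = 1.27 mm.
Since the ends are fixed, an axial force P builds up, equal in every segment, with P · Σ Lᵢ/(AᵢEᵢ) = δ_free.
The series flexibility is Σ Lᵢ/(AᵢEᵢ) = 230/(2350×26×10³) + 290/(550×69×10³) = 1.141×10⁻⁵ mm/N.
Hence P = δ_free / Σ(L/AE) = 1.27/1.141×10⁻⁵ = 111.3 kN (tensile).
σ_{concrete} = P / A = 111300 / 2350 = 47.37 MPa.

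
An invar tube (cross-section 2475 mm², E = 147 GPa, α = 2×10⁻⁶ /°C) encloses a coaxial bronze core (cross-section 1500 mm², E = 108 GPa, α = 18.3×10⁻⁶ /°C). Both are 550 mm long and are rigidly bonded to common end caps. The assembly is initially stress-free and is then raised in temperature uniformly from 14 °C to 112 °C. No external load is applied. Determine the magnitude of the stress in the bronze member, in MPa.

σ ≈ 119 MPa (compressive)

Equilibrium of a rigid end plate with no external load gives equal and opposite internal forces ±P in the two members. Since α_{bronze} > α_{invar}, heating drives the bronze into compression and the invar into tension.
Setting the final lengths equal and cancelling L: (α₁ − α₂)ΔT = P/(A₁E₁) + P/(A₂E₂).
|α₁ − α₂|·ΔT = 16.3×10⁻⁶ × 98 = 0.001597.
1/(A₁E₁) + 1/(A₂E₂) = 1/(2475×147×10³) + 1/(1500×108×10³) = 8.921×10⁻⁹ N⁻¹.
So P = 0.001597 / 8.921×10⁻⁹ = 179.1 kN.
σ_{bronze} = P/A₂ = 179100/1500 = 119.4 MPa, compressive.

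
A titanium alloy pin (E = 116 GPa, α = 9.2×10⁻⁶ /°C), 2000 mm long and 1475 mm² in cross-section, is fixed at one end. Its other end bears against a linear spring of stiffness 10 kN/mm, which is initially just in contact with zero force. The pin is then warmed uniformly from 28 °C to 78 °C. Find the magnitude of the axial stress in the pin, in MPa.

The unrestrained thermal change is αΔT L = 9.2×10⁻⁶ × 50 × 2000 = 0.92 mm.
With a force P in the spring, the elastic change of the pin is PL/(AE) and that of the spring is P/k; compatibility requires their sum to equal δ_free.
So P = δ_free / [L/(AE) + 1/k] = 0.92 / [ 2000/(1475×116×10³) + 1/(10×10³) ].
P = 0.92 / 0.0001117 = 8237 N.
σ = P/A = 8237/1475 = 5.585 MPa.

σ ≈ 5.58 MPa (compressive)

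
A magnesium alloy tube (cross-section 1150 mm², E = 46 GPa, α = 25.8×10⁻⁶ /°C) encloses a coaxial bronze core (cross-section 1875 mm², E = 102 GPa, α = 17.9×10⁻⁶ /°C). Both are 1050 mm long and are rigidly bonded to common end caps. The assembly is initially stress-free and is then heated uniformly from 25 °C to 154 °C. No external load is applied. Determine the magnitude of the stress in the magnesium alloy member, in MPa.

σ ≈ 36.7 MPa (compressive)

Equilibrium of a rigid end plate with no external load gives equal and opposite internal forces ±P in the two members. Since α_{magnesium alloy} > α_{bronze}, heating drives the magnesium alloy into compression and the bronze into tension.
Setting the final lengths equal and cancelling L: (α₁ − α₂)ΔT = P/(A₁E₁) + P/(A₂E₂).
|α₁ − α₂|·ΔT = 7.9×10⁻⁶ × 129 = 0.001019.
1/(A₁E₁) + 1/(A₂E₂) = 1/(1150×46×10³) + 1/(1875×102×10³) = 2.413×10⁻⁸ N⁻¹.
So P = 0.001019 / 2.413×10⁻⁸ = 42.23 kN.
σ_{magnesium alloy} = P/A₁ = 42230/1150 = 36.72 MPa, compressive.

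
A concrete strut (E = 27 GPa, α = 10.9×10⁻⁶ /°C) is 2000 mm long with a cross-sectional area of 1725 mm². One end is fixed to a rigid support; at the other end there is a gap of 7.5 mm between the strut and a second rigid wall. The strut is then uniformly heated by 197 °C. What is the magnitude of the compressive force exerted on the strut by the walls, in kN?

P ≈ 0 kN

Free thermal elongation = αΔT L = 10.9×10⁻⁶ × 197 × 2000 = 4.295 mm.
This is smaller than the 7.5 mm clearance, so the strut expands freely without reaching the stop — the stress is zero.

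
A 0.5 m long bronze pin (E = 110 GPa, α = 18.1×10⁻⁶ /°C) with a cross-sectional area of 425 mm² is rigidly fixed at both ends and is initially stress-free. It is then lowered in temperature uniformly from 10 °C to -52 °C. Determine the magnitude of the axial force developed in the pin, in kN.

P ≈ 52.5 kN (tensile)

Full restraint means ε = 0, so the stress is σ = EαΔT = 110×10³ × 18.1×10⁻⁶ × 62 = 123.4 MPa.
P = AEαΔT = 425 × 110×10³ × 18.1×10⁻⁶ × 62 = 52.46 kN (tensile).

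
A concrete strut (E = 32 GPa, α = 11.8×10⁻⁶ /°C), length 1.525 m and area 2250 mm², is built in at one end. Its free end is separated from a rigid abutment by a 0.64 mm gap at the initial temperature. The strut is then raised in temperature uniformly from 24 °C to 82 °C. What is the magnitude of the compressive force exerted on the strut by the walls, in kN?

P ≈ 19.1 kN

Free thermal elongation = αΔT L = 11.8×10⁻⁶ × 58 × 1525 = 1.044 mm.
This exceeds the 0.64 mm gap, so the wall pushes back. The portion of expansion that must be recovered elastically is δ_free − gap = 1.044 − 0.64 = 0.4037 mm.
That suppressed elongation corresponds to σ = E·Δ/L = 32×10³ × 0.4037/1525 = 8.471 MPa.
P = σA = 8.471 × 2250 = 19.06 kN.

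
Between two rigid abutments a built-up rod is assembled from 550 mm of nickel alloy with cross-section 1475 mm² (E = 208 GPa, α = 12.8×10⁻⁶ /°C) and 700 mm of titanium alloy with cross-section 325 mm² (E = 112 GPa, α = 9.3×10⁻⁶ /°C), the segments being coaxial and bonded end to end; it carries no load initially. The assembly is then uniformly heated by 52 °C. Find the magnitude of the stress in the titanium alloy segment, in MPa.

σ ≈ 103 MPa (compressive)

Free thermal expansion of the whole bar: Σ αᵢΔT Lᵢ = 12.8×10⁻⁶×52×550 + 9.3×10⁻⁶×52×700 = 0.7046 mm.
The rigid supports impose zero overall length change; the single axial force P common to all segments must satisfy P Σ Lᵢ/(AᵢEᵢ) = δ_free.
The series flexibility is Σ Lᵢ/(AᵢEᵢ) = 550/(1475×208×10³) + 700/(325×112×10³) = 2.102×10⁻⁵ mm/N.
P = 0.7046 / 2.102×10⁻⁵ = 33510 N = 33.51 kN, compressive.
σ_{titanium alloy} = P / A = 33510 / 325 = 103.1 MPa.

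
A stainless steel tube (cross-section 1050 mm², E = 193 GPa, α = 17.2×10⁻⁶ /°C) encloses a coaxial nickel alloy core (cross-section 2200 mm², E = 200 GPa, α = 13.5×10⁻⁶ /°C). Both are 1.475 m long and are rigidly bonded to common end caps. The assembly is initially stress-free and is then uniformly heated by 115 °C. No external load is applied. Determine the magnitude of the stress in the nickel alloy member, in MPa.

σ ≈ 26.8 MPa (tensile)

The stainless steel has the larger α, so on heating it would change length more than the nickel alloy if both were free. The rigid plates force a common final length, so the stainless steel is put into compression and the nickel alloy into tension, with equal and opposite forces P (no external load).
Compatibility of the two members (thermal + elastic change equal): (α₁ − α₂)ΔT = P·[1/(A₁E₁) + 1/(A₂E₂)].
|α₁ − α₂|·ΔT = 3.7×10⁻⁶ × 115 = 0.0004255.
1/(A₁E₁) + 1/(A₂E₂) = 1/(1050×193×10³) + 1/(2200×200×10³) = 7.207×10⁻⁹ N⁻¹.
So P = 0.0004255 / 7.207×10⁻⁹ = 59.04 kN.
σ_{nickel alloy} = P/A₂ = 59040/2200 = 26.84 MPa, tensile.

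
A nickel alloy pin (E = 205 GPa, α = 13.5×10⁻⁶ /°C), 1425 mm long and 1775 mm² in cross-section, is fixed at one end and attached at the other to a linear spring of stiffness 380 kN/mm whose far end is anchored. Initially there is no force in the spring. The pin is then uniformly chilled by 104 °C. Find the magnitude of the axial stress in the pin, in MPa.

σ ≈ 172 MPa (tensile)

If the spring were absent the pin would shorten by αΔT L = 13.5×10⁻⁶ × 104 × 1425 = 2.001 mm.
Let P be the tensile force in the spring. The pin extends elastically by PL/(AE) and the spring stretches by P/k; together these equal δ_free.
So P = δ_free / [L/(AE) + 1/k] = 2.001 / [ 1425/(1775×205×10³) + 1/(380×10³) ].
P = 2.001 / 6.548×10⁻⁶ = 305600 N.
σ = P/A = 305600/1775 = 172.1 MPa.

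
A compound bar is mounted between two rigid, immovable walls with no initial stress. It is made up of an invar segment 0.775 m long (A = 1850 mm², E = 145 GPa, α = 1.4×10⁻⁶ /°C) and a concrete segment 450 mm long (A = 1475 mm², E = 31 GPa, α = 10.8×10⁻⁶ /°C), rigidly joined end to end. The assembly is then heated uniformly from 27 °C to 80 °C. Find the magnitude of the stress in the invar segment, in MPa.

Free thermal expansion of the whole bar: Σ αᵢΔT Lᵢ = 1.4×10⁻⁶×53×775 + 10.8×10⁻⁶×53×450 = 0.3151 mm.
The rigid supports impose zero overall length change; the single axial force P common to all segments must satisfy P Σ Lᵢ/(AᵢEᵢ) = δ_free.
The series flexibility is Σ Lᵢ/(AᵢEᵢ) = 775/(1850×145×10³) + 450/(1475×31×10³) = 1.273×10⁻⁵ mm/N.
Hence P = δ_free / Σ(L/AE) = 0.3151/1.273×10⁻⁵ = 24.75 kN (compressive).
σ_{invar} = P / A = 24750 / 1850 = 13.38 MPa.

σ ≈ 13.4 MPa (compressive)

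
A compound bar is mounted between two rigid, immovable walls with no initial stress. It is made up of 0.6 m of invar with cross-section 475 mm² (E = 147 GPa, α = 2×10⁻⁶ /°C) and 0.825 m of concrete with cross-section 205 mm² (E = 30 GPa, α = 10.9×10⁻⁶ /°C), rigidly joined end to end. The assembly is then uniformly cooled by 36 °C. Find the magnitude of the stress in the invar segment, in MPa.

σ ≈ 5.41 MPa (tensile)

With the walls removed the bar would change length by δ_free = Σ αᵢΔT Lᵢ = 2×10⁻⁶×36×600 + 10.9×10⁻⁶×36×825 = 0.3669 mm.
The rigid supports impose zero overall length change; the single axial force P common to all segments must satisfy P Σ Lᵢ/(AᵢEᵢ) = δ_free.
The series flexibility is Σ Lᵢ/(AᵢEᵢ) = 600/(475×147×10³) + 825/(205×30×10³) = 0.0001427 mm/N.
Hence P = δ_free / Σ(L/AE) = 0.3669/0.0001427 = 2.571 kN (tensile).
σ_{invar} = P / A = 2571 / 475 = 5.412 MPa.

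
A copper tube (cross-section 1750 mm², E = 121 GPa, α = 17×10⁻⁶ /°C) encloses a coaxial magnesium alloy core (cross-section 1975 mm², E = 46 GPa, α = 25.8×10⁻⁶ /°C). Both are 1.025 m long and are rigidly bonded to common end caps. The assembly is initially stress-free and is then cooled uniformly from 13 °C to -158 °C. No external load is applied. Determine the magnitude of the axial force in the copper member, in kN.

Equilibrium of a rigid end plate with no external load gives equal and opposite internal forces ±P in the two members. Since α_{magnesium alloy} > α_{copper}, cooling drives the magnesium alloy into tension and the copper into compression.
Compatibility of the two members (thermal + elastic change equal): (α₁ − α₂)ΔT = P·[1/(A₁E₁) + 1/(A₂E₂)].
|α₁ − α₂|·ΔT = 8.8×10⁻⁶ × 171 = 0.001505.
1/(A₁E₁) + 1/(A₂E₂) = 1/(1750×121×10³) + 1/(1975×46×10³) = 1.573×10⁻⁸ N⁻¹.
So P = 0.001505 / 1.573×10⁻⁸ = 95.67 kN.

P ≈ 95.7 kN (compressive in the copper)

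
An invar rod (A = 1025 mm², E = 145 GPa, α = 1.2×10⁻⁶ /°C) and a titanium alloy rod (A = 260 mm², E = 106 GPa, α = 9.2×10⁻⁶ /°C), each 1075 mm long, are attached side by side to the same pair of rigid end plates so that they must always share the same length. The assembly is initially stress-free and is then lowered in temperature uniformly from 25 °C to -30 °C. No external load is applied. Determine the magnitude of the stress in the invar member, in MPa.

Equilibrium of a rigid end plate with no external load gives equal and opposite internal forces ±P in the two members. Since α_{titanium alloy} > α_{invar}, cooling drives the titanium alloy into tension and the invar into compression.
Compatibility of the two members (thermal + elastic change equal): (α₁ − α₂)ΔT = P·[1/(A₁E₁) + 1/(A₂E₂)].
|α₁ − α₂|·ΔT = 8×10⁻⁶ × 55 = 0.00044.
1/(A₁E₁) + 1/(A₂E₂) = 1/(1025×145×10³) + 1/(260×106×10³) = 4.301×10⁻⁸ N⁻¹.
So P = 0.00044 / 4.301×10⁻⁸ = 10.23 kN.
σ_{invar} = P/A₁ = 10230/1025 = 9.98 MPa, compressive.

σ ≈ 9.98 MPa (compressive)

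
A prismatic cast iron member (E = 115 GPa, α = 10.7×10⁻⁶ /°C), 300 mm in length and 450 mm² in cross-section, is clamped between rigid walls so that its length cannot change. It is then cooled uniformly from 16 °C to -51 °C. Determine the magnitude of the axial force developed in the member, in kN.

P ≈ 37.1 kN (tensile)

The ends cannot move, so σ = EαΔT = 115×10³ × 10.7×10⁻⁶ × 67 = 82.44 MPa.
Axial force P = σA = 82.44 × 450 = 37100 N = 37.1 kN, tensile.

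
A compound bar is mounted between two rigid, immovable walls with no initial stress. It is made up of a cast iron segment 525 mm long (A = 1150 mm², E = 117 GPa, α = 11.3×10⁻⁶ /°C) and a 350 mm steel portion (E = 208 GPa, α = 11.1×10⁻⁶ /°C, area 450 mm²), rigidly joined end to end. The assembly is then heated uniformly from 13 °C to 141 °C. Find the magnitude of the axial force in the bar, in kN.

If the supports were absent, the total length change would be Σ αᵢΔT Lᵢ = 11.3×10⁻⁶×128×525 + 11.1×10⁻⁶×128×350 = 1.257 mm.
The walls prevent any net length change, so an axial force P (same in every segment) develops. Compatibility: P · Σ Lᵢ/(AᵢEᵢ) = δ_free.
Σ Lᵢ/(AᵢEᵢ) = 525/(1150×117×10³) + 350/(450×208×10³) = 7.641×10⁻⁶ mm/N.
P = 1.257 / 7.641×10⁻⁶ = 164500 N = 164.5 kN, compressive.

P ≈ 164 kN (compressive)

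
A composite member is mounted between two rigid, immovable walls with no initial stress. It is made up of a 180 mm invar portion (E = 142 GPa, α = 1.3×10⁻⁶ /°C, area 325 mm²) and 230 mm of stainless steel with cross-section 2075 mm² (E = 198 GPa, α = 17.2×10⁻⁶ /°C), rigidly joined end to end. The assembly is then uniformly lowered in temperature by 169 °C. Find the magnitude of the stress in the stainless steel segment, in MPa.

If the supports were absent, the total length change would be Σ αᵢΔT Lᵢ = 1.3×10⁻⁶×169×180 + 17.2×10⁻⁶×169×230 = 0.7081 mm.
The walls prevent any net length change, so an axial force P (same in every segment) develops. Compatibility: P · Σ Lᵢ/(AᵢEᵢ) = δ_free.
The series flexibility is Σ Lᵢ/(AᵢEᵢ) = 180/(325×142×10³) + 230/(2075×198×10³) = 4.46×10⁻⁶ mm/N.
So P = 0.7081 / 4.46×10⁻⁶ = 158.8 kN, tensile.
σ_{stainless steel} = P / A = 158800 / 2075 = 76.51 MPa.

σ ≈ 76.5 MPa (tensile)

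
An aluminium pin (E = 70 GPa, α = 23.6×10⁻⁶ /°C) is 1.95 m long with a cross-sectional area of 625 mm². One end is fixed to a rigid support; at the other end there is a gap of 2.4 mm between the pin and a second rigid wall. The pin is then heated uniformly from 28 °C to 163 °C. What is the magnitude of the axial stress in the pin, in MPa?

Unrestrained expansion: δ_free = αΔT L = 23.6×10⁻⁶ × 135 × 1950 = 6.213 mm.
After closing the 2.4 mm clearance, 6.213 − 2.4 = 3.813 mm of expansion remains to be suppressed by the wall.
Compatibility: PL/(AE) = 3.813 mm, so σ = P/A = E × (3.813/1950) = 136.9 MPa.

σ ≈ 137 MPa (compressive)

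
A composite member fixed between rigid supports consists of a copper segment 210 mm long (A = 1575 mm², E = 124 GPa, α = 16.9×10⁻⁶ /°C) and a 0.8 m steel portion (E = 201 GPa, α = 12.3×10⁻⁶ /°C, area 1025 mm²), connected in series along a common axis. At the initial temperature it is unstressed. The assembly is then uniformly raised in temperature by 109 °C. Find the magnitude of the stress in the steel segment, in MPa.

If the supports were absent, the total length change would be Σ αᵢΔT Lᵢ = 16.9×10⁻⁶×109×210 + 12.3×10⁻⁶×109×800 = 1.459 mm.
Since the ends are fixed, an axial force P builds up, equal in every segment, with P · Σ Lᵢ/(AᵢEᵢ) = δ_free.
Σ Lᵢ/(AᵢEᵢ) = 210/(1575×124×10³) + 800/(1025×201×10³) = 4.958×10⁻⁶ mm/N.
P = 1.459 / 4.958×10⁻⁶ = 294300 N = 294.3 kN, compressive.
σ_{steel} = P / A = 294300 / 1025 = 287.2 MPa.

σ ≈ 287 MPa (compressive)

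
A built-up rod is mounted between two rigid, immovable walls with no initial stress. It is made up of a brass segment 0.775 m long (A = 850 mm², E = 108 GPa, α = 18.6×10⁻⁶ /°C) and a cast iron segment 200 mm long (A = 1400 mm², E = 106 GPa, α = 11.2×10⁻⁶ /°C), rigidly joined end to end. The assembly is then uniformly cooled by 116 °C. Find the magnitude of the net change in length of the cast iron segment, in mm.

|ΔL| ≈ 0.00612 mm

If the supports were absent, the total length change would be Σ αᵢΔT Lᵢ = 18.6×10⁻⁶×116×775 + 11.2×10⁻⁶×116×200 = 1.932 mm.
The walls prevent any net length change, so an axial force P (same in every segment) develops. Compatibility: P · Σ Lᵢ/(AᵢEᵢ) = δ_free.
The series flexibility is Σ Lᵢ/(AᵢEᵢ) = 775/(850×108×10³) + 200/(1400×106×10³) = 9.79×10⁻⁶ mm/N.
So P = 1.932 / 9.79×10⁻⁶ = 197.3 kN, tensile.
For the cast iron segment, free thermal change = 11.2×10⁻⁶×116×200 = 0.2598 mm and elastic change from P = 197300×200/(1400×106×10³) = 0.266 mm; these oppose, so the net change is 0.00612 mm (segment lengthens).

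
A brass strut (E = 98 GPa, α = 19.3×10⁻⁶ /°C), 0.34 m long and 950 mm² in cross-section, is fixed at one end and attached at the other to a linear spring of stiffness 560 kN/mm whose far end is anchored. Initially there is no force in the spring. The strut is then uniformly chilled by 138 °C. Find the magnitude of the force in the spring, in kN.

Free thermal contraction: δ_free = αΔT L = 19.3×10⁻⁶ × 138 × 340 = 0.9056 mm.
Let P be the tensile force in the spring. The strut extends elastically by PL/(AE) and the spring stretches by P/k; together these equal δ_free.
P [ L/(AE) + 1/k ] = δ_free → P [ 340/(950×98×10³) + 1/(560×10³) ] = 0.9056.
P = 0.9056 / 5.438×10⁻⁶ = 166500 N.

P ≈ 167 kN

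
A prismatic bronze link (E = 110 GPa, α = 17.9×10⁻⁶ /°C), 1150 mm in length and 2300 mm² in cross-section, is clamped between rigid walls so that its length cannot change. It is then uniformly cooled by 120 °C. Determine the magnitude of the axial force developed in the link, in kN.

With zero net strain, σ = E·αΔT = 110 GPa × 17.9×10⁻⁶ × 120 = 236.3 MPa.
P = AEαΔT = 2300 × 110×10³ × 17.9×10⁻⁶ × 120 = 543.4 kN (tensile).

P ≈ 543 kN (tensile)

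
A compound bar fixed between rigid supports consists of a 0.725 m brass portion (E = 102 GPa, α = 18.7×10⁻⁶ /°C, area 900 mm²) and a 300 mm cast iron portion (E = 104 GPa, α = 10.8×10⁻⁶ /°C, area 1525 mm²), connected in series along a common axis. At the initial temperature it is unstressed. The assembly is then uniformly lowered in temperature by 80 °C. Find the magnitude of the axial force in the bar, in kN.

P ≈ 137 kN (tensile)

If the supports were absent, the total length change would be Σ αᵢΔT Lᵢ = 18.7×10⁻⁶×80×725 + 10.8×10⁻⁶×80×300 = 1.344 mm.
The rigid supports impose zero overall length change; the single axial force P common to all segments must satisfy P Σ Lᵢ/(AᵢEᵢ) = δ_free.
Σ Lᵢ/(AᵢEᵢ) = 725/(900×102×10³) + 300/(1525×104×10³) = 9.789×10⁻⁶ mm/N.
So P = 1.344 / 9.789×10⁻⁶ = 137.3 kN, tensile.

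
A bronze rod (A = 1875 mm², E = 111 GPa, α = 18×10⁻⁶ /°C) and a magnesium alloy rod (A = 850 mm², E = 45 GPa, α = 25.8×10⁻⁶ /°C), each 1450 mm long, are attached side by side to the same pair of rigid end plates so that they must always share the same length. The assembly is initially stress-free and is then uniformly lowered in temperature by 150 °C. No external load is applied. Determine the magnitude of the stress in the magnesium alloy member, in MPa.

σ ≈ 44.5 MPa (tensile)

Both members must finish at the same length. With the larger α, the magnesium alloy tends to over-contract; the plates restrain it, putting the magnesium alloy in tension and the bronze in compression. With no external load the two internal forces are equal and opposite, magnitude P.
Setting the final lengths equal and cancelling L: (α₁ − α₂)ΔT = P/(A₁E₁) + P/(A₂E₂).
|α₁ − α₂|·ΔT = 7.8×10⁻⁶ × 150 = 0.00117.
1/(A₁E₁) + 1/(A₂E₂) = 1/(1875×111×10³) + 1/(850×45×10³) = 3.095×10⁻⁸ N⁻¹.
So P = 0.00117 / 3.095×10⁻⁸ = 37.8 kN.
σ_{magnesium alloy} = P/A₂ = 37800/850 = 44.48 MPa, tensile.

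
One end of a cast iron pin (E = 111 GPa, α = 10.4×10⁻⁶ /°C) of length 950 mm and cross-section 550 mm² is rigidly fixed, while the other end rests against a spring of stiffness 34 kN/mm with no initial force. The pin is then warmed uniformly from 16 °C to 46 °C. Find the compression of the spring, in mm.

Free thermal expansion: δ_free = αΔT L = 10.4×10⁻⁶ × 30 × 950 = 0.2964 mm.
With a force P in the spring, the elastic change of the pin is PL/(AE) and that of the spring is P/k; compatibility requires their sum to equal δ_free.
P [ L/(AE) + 1/k ] = δ_free → P [ 950/(550×111×10³) + 1/(34×10³) ] = 0.2964.
P = 0.2964 / 4.497×10⁻⁵ = 6591 N.
Spring compression = P/k = 6591/(34×10³) = 0.1938 mm.

δ ≈ 0.194 mm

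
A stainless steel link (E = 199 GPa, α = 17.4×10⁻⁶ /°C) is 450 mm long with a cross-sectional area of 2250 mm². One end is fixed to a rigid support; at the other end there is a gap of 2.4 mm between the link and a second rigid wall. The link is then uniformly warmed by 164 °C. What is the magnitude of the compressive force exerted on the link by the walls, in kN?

Unrestrained expansion: δ_free = αΔT L = 17.4×10⁻⁶ × 164 × 450 = 1.284 mm.
This is smaller than the 2.4 mm clearance, so the link expands freely without reaching the stop — the stress is zero.

P ≈ 0 kN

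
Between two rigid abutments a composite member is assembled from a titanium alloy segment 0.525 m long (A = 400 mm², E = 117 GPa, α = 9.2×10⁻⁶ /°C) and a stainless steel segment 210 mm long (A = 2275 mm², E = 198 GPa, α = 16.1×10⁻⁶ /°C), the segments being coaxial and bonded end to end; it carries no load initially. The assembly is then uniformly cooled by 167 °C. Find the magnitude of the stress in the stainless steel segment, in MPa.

With the walls removed the bar would change length by δ_free = Σ αᵢΔT Lᵢ = 9.2×10⁻⁶×167×525 + 16.1×10⁻⁶×167×210 = 1.371 mm.
Since the ends are fixed, an axial force P builds up, equal in every segment, with P · Σ Lᵢ/(AᵢEᵢ) = δ_free.
The series flexibility is Σ Lᵢ/(AᵢEᵢ) = 525/(400×117×10³) + 210/(2275×198×10³) = 1.168×10⁻⁵ mm/N.
So P = 1.371 / 1.168×10⁻⁵ = 117.4 kN, tensile.
σ_{stainless steel} = P / A = 117400 / 2275 = 51.59 MPa.

σ ≈ 51.6 MPa (tensile)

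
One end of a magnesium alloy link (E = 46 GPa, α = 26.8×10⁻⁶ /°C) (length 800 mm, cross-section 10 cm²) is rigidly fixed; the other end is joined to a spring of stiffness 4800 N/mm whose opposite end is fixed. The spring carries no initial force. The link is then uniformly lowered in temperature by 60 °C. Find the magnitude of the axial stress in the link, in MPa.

σ ≈ 5.7 MPa (tensile)

If the spring were absent the link would shorten by αΔT L = 26.8×10⁻⁶ × 60 × 800 = 1.286 mm.
With a force P in the spring, the elastic change of the link is PL/(AE) and that of the spring is P/k; compatibility requires their sum to equal δ_free.
So P = δ_free / [L/(AE) + 1/k] = 1.286 / [ 800/(1000×46×10³) + 1/(4800) ].
P = 1.286 / 0.0002257 = 5699 N.
σ = P/A = 5699/1000 = 5.699 MPa.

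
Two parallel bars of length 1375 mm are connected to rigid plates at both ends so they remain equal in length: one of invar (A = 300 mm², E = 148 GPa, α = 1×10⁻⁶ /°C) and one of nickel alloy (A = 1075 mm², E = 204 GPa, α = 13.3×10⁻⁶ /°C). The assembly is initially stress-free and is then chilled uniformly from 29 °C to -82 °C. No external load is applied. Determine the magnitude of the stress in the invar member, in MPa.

Both members must finish at the same length. With the larger α, the nickel alloy tends to over-contract; the plates restrain it, putting the nickel alloy in tension and the invar in compression. With no external load the two internal forces are equal and opposite, magnitude P.
Setting the final lengths equal and cancelling L: (α₁ − α₂)ΔT = P/(A₁E₁) + P/(A₂E₂).
|α₁ − α₂|·ΔT = 12.3×10⁻⁶ × 111 = 0.001365.
1/(A₁E₁) + 1/(A₂E₂) = 1/(300×148×10³) + 1/(1075×204×10³) = 2.708×10⁻⁸ N⁻¹.
P = 0.001365 / 2.708×10⁻⁸ = 50410 N = 50.41 kN.
σ_{invar} = P/A₁ = 50410/300 = 168 MPa, compressive.

σ ≈ 168 MPa (compressive)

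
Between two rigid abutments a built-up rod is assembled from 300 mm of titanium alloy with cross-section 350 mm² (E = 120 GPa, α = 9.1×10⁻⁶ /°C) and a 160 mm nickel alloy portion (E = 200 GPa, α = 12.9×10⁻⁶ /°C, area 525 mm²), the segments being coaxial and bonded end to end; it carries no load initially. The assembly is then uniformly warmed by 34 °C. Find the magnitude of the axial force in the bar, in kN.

With the walls removed the bar would change length by δ_free = Σ αᵢΔT Lᵢ = 9.1×10⁻⁶×34×300 + 12.9×10⁻⁶×34×160 = 0.163 mm.
Since the ends are fixed, an axial force P builds up, equal in every segment, with P · Σ Lᵢ/(AᵢEᵢ) = δ_free.
Σ Lᵢ/(AᵢEᵢ) = 300/(350×120×10³) + 160/(525×200×10³) = 8.667×10⁻⁶ mm/N.
Hence P = δ_free / Σ(L/AE) = 0.163/8.667×10⁻⁶ = 18.81 kN (compressive).

P ≈ 18.8 kN (compressive)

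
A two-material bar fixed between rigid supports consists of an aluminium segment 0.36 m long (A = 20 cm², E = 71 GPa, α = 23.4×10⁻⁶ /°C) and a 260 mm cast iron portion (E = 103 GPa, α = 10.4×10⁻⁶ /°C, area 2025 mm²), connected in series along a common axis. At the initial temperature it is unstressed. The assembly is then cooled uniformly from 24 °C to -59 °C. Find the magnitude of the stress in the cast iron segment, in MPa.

σ ≈ 121 MPa (tensile)

With the walls removed the bar would change length by δ_free = Σ αᵢΔT Lᵢ = 23.4×10⁻⁶×83×360 + 10.4×10⁻⁶×83×260 = 0.9236 mm.
The rigid supports impose zero overall length change; the single axial force P common to all segments must satisfy P Σ Lᵢ/(AᵢEᵢ) = δ_free.
Σ Lᵢ/(AᵢEᵢ) = 360/(2000×71×10³) + 260/(2025×103×10³) = 3.782×10⁻⁶ mm/N.
So P = 0.9236 / 3.782×10⁻⁶ = 244.2 kN, tensile.
σ_{cast iron} = P / A = 244200 / 2025 = 120.6 MPa.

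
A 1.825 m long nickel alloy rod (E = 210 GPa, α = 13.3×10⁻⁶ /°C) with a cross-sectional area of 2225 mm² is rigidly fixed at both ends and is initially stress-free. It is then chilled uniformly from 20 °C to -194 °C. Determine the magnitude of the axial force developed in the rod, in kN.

P ≈ 1330 kN (tensile)

Full restraint means ε = 0, so the stress is σ = EαΔT = 210×10³ × 13.3×10⁻⁶ × 214 = 597.7 MPa.
Axial force P = σA = 597.7 × 2225 = 1.33×10⁶ N = 1330 kN, tensile.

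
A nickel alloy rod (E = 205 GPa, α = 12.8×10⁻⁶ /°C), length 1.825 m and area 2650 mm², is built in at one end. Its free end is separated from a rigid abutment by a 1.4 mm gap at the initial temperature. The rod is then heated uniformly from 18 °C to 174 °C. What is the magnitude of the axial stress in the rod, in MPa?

σ ≈ 252 MPa (compressive)

Free thermal elongation = αΔT L = 12.8×10⁻⁶ × 156 × 1825 = 3.644 mm.
After closing the 1.4 mm clearance, 3.644 − 1.4 = 2.244 mm of expansion remains to be suppressed by the wall.
So σ = E(δ_free − g)/L = 205×10³ × 2.244/1825 = 252.1 MPa.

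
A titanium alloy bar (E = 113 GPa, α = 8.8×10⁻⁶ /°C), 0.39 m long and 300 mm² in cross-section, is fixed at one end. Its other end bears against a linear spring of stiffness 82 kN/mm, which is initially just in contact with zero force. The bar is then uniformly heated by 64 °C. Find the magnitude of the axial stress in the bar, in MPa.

σ ≈ 30.9 MPa (compressive)

The unrestrained thermal change is αΔT L = 8.8×10⁻⁶ × 64 × 390 = 0.2196 mm.
With a force P in the spring, the elastic change of the bar is PL/(AE) and that of the spring is P/k; compatibility requires their sum to equal δ_free.
P [ L/(AE) + 1/k ] = δ_free → P [ 390/(300×113×10³) + 1/(82×10³) ] = 0.2196.
P = 0.2196 / 2.37×10⁻⁵ = 9268 N.
σ = P/A = 9268/300 = 30.89 MPa.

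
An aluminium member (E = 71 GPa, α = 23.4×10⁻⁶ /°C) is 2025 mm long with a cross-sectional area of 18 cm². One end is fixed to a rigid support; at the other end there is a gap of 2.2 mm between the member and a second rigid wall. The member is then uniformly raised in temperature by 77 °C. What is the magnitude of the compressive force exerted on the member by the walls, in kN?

If the wall were absent the member would grow by αΔT L = 23.4×10⁻⁶ × 77 × 2025 = 3.649 mm.
The gap closes (δ_free > 2.2 mm) and the wall then resists a further 3.649 − 2.2 = 1.449 mm of expansion.
Compatibility: PL/(AE) = 1.449 mm, so σ = P/A = E × (1.449/2025) = 50.79 MPa.
Force on the wall = σA = 50.79 × 1800 mm² = 91.43 kN.

P ≈ 91.4 kN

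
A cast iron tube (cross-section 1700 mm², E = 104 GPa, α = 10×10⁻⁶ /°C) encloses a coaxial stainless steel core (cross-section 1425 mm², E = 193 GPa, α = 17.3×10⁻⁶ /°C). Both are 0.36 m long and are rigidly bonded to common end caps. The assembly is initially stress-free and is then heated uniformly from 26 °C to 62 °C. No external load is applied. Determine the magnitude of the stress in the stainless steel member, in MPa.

Equilibrium of a rigid end plate with no external load gives equal and opposite internal forces ±P in the two members. Since α_{stainless steel} > α_{cast iron}, heating drives the stainless steel into compression and the cast iron into tension.
Setting the final lengths equal and cancelling L: (α₁ − α₂)ΔT = P/(A₁E₁) + P/(A₂E₂).
|α₁ − α₂|·ΔT = 7.3×10⁻⁶ × 36 = 0.0002628.
1/(A₁E₁) + 1/(A₂E₂) = 1/(1700×104×10³) + 1/(1425×193×10³) = 9.292×10⁻⁹ N⁻¹.
P = 0.0002628 / 9.292×10⁻⁹ = 28280 N = 28.28 kN.
σ_{stainless steel} = P/A₂ = 28280/1425 = 19.85 MPa, compressive.

σ ≈ 19.8 MPa (compressive)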